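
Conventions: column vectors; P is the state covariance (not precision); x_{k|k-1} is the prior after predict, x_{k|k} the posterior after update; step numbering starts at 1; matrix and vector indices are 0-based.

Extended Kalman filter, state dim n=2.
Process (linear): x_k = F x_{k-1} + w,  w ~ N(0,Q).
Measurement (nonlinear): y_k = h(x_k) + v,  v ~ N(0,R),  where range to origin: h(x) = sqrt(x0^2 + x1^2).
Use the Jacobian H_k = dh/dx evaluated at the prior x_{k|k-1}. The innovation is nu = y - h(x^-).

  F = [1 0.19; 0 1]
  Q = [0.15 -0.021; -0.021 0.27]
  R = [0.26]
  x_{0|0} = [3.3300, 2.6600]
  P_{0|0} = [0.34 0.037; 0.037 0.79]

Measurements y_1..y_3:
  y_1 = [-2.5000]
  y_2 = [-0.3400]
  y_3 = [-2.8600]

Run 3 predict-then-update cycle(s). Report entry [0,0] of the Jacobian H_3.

step 1: x^-=[3.8354, 2.6600]  P^-=[0.5326 0.1661; 0.1661 1.0600]  H_jac=[0.8217 0.5699]  S=[1.1194]  K=[0.4755; 0.6616]  nu=[-7.1675]  x^+=[0.4273, -2.0817]  P^+=[0.2795 -0.1860; -0.1860 0.5701]
step 2: x^-=[0.0317, -2.0817]  P^-=[0.3794 -0.0987; -0.0987 0.8401]  H_jac=[0.0152 -0.9999]  S=[1.1030]  K=[0.0947; -0.7629]  nu=[-2.4220]  x^+=[-0.1977, -0.2340]  P^+=[0.3695 -0.0190; -0.0190 0.1981]
step 3: x^-=[-0.2422, -0.2340]  P^-=[0.5194 -0.0024; -0.0024 0.4681]  H_jac=[-0.7192 -0.6948]  S=[0.7523]  K=[-0.4944; -0.4301]  nu=[-3.1967]  x^+=[1.3382, 1.1409]  P^+=[0.3355 -0.1623; -0.1623 0.3289]

H_jac[0,0] = -0.7192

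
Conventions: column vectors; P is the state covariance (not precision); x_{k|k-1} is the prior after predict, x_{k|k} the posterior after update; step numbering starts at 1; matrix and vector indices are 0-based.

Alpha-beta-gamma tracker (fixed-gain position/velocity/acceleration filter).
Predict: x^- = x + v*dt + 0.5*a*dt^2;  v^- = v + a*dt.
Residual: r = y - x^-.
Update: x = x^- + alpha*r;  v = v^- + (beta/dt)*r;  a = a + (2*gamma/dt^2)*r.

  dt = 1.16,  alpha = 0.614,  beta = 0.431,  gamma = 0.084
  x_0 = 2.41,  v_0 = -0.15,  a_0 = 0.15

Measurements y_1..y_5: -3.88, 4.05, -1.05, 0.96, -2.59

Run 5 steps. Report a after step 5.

a_post = -0.1717

step 1: x_pred=2.3369  r=-6.2169  x^+=-1.4803  v^+=-2.2859  a^+=-0.6262
step 2: x_pred=-4.5532  r=8.6032  x^+=0.7292  v^+=0.1843  a^+=0.4479
step 3: x_pred=1.2443  r=-2.2943  x^+=-0.1644  v^+=-0.1486  a^+=0.1615
step 4: x_pred=-0.2281  r=1.1881  x^+=0.5014  v^+=0.4802  a^+=0.3098
step 5: x_pred=1.2669  r=-3.8569  x^+=-1.1012  v^+=-0.5934  a^+=-0.1717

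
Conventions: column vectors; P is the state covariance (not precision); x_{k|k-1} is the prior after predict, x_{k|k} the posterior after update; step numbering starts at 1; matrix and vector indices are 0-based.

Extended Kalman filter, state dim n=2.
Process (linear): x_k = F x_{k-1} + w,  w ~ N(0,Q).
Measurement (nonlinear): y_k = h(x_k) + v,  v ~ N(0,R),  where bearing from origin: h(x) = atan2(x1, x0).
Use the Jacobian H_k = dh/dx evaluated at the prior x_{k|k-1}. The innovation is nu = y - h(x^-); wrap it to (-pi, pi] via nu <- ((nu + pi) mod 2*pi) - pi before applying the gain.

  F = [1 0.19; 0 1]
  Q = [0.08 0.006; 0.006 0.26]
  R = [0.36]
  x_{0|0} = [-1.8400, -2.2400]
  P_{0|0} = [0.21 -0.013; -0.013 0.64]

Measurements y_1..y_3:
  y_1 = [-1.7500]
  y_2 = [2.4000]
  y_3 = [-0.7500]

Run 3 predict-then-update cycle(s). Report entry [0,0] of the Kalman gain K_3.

step 1: x^-=[-2.2656, -2.2400]  P^-=[0.3082 0.1146; 0.1146 0.9000]  H_jac=[0.2207 -0.2232]  S=[0.4086]  K=[0.1038; -0.4298]  nu=[0.6119]  x^+=[-2.2021, -2.5030]  P^+=[0.3038 0.1328; 0.1328 0.8245]
step 2: x^-=[-2.6776, -2.5030]  P^-=[0.4640 0.2955; 0.2955 1.0845]  H_jac=[0.1863 -0.1993]  S=[0.3972]  K=[0.0694; -0.4056]  nu=[-1.4933]  x^+=[-2.7812, -1.8974]  P^+=[0.4621 0.3067; 0.3067 1.0192]
step 3: x^-=[-3.1417, -1.8974]  P^-=[0.6954 0.5063; 0.5063 1.2792]  H_jac=[0.1409 -0.2332]  S=[0.4101]  K=[-0.0491; -0.5536]  nu=[1.8483]  x^+=[-3.2324, -2.9205]  P^+=[0.6944 0.4952; 0.4952 1.1535]

K[0,0] = -0.0491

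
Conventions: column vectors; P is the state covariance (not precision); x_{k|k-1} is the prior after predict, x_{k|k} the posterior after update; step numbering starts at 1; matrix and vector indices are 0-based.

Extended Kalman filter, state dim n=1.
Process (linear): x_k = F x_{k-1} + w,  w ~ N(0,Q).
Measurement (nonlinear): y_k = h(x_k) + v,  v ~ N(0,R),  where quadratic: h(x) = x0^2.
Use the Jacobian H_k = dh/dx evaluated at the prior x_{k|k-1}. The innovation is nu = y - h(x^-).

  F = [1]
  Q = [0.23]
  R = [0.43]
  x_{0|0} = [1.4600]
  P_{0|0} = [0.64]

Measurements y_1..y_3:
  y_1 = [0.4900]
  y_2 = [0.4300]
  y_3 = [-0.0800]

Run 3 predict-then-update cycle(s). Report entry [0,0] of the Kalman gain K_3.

step 1: x^-=[1.4600]  P^-=[0.8700]  H_jac=[2.9200]  S=[7.8480]  K=[0.3237]  nu=[-1.6416]  x^+=[0.9286]  P^+=[0.0477]
step 2: x^-=[0.9286]  P^-=[0.2777]  H_jac=[1.8572]  S=[1.3878]  K=[0.3716]  nu=[-0.4323]  x^+=[0.7680]  P^+=[0.0860]
step 3: x^-=[0.7680]  P^-=[0.3160]  H_jac=[1.5359]  S=[1.1755]  K=[0.4129]  nu=[-0.6698]  x^+=[0.4914]  P^+=[0.1156]

K[0,0] = 0.4129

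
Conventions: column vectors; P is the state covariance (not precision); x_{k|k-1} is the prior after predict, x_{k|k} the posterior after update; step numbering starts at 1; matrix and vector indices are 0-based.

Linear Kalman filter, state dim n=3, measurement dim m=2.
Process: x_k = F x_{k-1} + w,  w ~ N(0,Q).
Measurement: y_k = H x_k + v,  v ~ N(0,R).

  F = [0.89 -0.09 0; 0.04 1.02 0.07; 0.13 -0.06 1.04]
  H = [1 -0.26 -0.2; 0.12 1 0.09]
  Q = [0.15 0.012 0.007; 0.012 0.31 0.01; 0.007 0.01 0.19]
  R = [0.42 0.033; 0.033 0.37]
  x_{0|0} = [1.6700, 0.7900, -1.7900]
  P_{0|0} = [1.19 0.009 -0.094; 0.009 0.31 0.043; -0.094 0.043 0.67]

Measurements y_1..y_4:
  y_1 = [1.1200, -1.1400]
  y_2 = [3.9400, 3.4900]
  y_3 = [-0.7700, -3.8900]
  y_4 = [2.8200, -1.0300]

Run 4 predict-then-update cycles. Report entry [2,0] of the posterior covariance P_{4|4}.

step 1: x^-=[1.4152, 0.7473, -1.6919]  P^-=[1.0937 0.0279 0.0547; 0.0279 0.6441 0.0878; 0.0547 0.0878 0.9050]  S=[1.5661 -0.0085; -0.0085 1.0608]  K=[0.6876 0.1602; -0.0970 0.6170; -0.0943 0.1650]  nu=[-0.4393, -1.9049]  x^+=[0.8081, -0.3853, -1.9648]  P^+=[0.3279 0.0310 0.1291; 0.0310 0.2245 -0.0351; 0.1291 -0.0351 0.8619]
step 2: x^-=[0.7539, -0.4982, -1.9152]  P^-=[0.4066 0.0393 0.1669; 0.0393 0.5466 0.0342; 0.1669 0.0342 1.1674]  S=[0.8266 -0.0398; -0.0398 0.9511]  K=[0.4453 0.1271; -0.1047 0.5785; -0.0834 0.1640]  nu=[2.6735, 4.0701]  x^+=[2.4617, 1.5764, -1.4707]  P^+=[0.2319 0.0177 0.1803; 0.0177 0.2144 -0.0659; 0.1803 -0.0659 1.1350]
step 3: x^-=[2.0491, 1.6034, -1.3041]  P^-=[0.3326 0.0282 0.2068; 0.0282 0.5320 0.0226; 0.2068 0.0226 1.4790]  S=[0.7526 -0.0561; -0.0561 0.9341]  K=[0.3858 0.1160; -0.1099 0.5688; -0.1121 0.1865]  nu=[-2.6630, -5.6219]  x^+=[0.3694, -1.3014, -2.0541]  P^+=[0.2130 0.0101 0.2225; 0.0101 0.2138 -0.0905; 0.2225 -0.0905 1.4347]
step 4: x^-=[0.4459, -1.4565, -2.0102]  P^-=[0.3188 0.0235 0.2465; 0.0235 0.5289 0.0194; 0.2465 0.0194 1.8174]  S=[0.7385 -0.0643; -0.0643 0.9327]  K=[0.3667 0.1153; -0.1105 0.5644; -0.1462 0.2178]  nu=[1.5934, 0.5539]  x^+=[1.0941, -1.3200, -2.1225]  P^+=[0.2125 0.0052 0.2668; 0.0052 0.2148 -0.1140; 0.2668 -0.1140 1.7533]

P_post[2,0] = 0.2668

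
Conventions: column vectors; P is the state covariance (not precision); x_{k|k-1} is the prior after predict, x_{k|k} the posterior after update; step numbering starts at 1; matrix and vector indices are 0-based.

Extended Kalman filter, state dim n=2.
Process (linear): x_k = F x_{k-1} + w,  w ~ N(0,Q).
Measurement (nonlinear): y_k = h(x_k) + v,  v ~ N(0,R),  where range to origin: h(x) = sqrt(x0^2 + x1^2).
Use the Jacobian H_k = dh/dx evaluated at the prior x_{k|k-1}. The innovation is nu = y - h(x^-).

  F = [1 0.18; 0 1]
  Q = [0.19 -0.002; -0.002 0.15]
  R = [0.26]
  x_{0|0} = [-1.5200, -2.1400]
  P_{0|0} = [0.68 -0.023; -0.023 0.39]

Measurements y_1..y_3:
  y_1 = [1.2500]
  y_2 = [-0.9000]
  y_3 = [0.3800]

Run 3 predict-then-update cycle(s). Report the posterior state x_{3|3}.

step 1: x^-=[-1.9052, -2.1400]  P^-=[0.8744 0.0452; 0.0452 0.5400]  H_jac=[-0.6649 -0.7469]  S=[0.9927]  K=[-0.6197; -0.4366]  nu=[-1.6152]  x^+=[-0.9043, -1.4349]  P^+=[0.4932 -0.2233; -0.2233 0.3508]
step 2: x^-=[-1.1626, -1.4349]  P^-=[0.6141 -0.1622; -0.1622 0.5008]  H_jac=[-0.6295 -0.7770]  S=[0.6470]  K=[-0.4027; -0.4436]  nu=[-2.7468]  x^+=[-0.0564, -0.2165]  P^+=[0.5092 -0.2778; -0.2778 0.3735]
step 3: x^-=[-0.0954, -0.2165]  P^-=[0.6113 -0.2126; -0.2126 0.5235]  H_jac=[-0.4030 -0.9152]  S=[0.6410]  K=[-0.0809; -0.6138]  nu=[0.1434]  x^+=[-0.1069, -0.3046]  P^+=[0.6071 -0.2444; -0.2444 0.2820]

x_post = [-0.1069, -0.3046]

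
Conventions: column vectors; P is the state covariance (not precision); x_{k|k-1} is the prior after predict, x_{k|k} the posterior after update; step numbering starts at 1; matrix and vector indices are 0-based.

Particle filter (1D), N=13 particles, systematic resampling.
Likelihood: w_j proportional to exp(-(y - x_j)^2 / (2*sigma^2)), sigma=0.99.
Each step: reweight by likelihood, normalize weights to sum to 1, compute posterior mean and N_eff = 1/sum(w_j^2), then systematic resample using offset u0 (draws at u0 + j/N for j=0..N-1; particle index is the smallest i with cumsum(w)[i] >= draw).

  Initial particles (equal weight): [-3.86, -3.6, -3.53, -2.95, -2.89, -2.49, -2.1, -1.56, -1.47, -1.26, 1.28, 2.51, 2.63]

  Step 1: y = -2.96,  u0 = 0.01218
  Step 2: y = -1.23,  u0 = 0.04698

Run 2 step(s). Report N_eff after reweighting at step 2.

N_eff = 6.8209

step 1: w=[0.0971, 0.1190, 0.1243, 0.1467, 0.1463, 0.1311, 0.1006, 0.0540, 0.0473, 0.0336, 0.0000, 0.0000, 0.0000]  mean=-2.8314  Neff=8.6532  idx=[0, 0, 1, 2, 2, 3, 3, 4, 4, 5, 6, 6, 8]
step 2: w=[0.0074, 0.0074, 0.0144, 0.0170, 0.0170, 0.0559, 0.0559, 0.0619, 0.0619, 0.1124, 0.1717, 0.1717, 0.2453]  mean=-2.2784  Neff=6.8209  idx=[4, 6, 7, 8, 9, 10, 10, 11, 11, 11, 12, 12, 12]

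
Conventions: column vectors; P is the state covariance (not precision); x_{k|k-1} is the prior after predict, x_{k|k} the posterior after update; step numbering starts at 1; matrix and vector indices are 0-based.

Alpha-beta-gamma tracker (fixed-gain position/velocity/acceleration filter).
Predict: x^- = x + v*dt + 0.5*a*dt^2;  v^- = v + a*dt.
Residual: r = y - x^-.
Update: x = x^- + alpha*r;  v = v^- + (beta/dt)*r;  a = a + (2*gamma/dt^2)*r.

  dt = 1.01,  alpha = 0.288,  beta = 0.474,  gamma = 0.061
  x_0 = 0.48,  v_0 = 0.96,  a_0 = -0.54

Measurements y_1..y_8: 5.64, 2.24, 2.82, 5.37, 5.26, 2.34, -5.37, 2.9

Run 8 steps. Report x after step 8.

x_post = -3.4317

step 1: x_pred=1.1742  r=4.4658  x^+=2.4603  v^+=2.5104  a^+=-0.0059
step 2: x_pred=4.9929  r=-2.7529  x^+=4.2000  v^+=1.2125  a^+=-0.3351
step 3: x_pred=5.2538  r=-2.4338  x^+=4.5528  v^+=-0.2681  a^+=-0.6262
step 4: x_pred=3.9626  r=1.4074  x^+=4.3680  v^+=-0.2401  a^+=-0.4579
step 5: x_pred=3.8919  r=1.3681  x^+=4.2859  v^+=-0.0605  a^+=-0.2943
step 6: x_pred=4.0747  r=-1.7347  x^+=3.5751  v^+=-1.1718  a^+=-0.5017
step 7: x_pred=2.1356  r=-7.5056  x^+=-0.0260  v^+=-5.2010  a^+=-1.3994
step 8: x_pred=-5.9928  r=8.8928  x^+=-3.4317  v^+=-2.4410  a^+=-0.3358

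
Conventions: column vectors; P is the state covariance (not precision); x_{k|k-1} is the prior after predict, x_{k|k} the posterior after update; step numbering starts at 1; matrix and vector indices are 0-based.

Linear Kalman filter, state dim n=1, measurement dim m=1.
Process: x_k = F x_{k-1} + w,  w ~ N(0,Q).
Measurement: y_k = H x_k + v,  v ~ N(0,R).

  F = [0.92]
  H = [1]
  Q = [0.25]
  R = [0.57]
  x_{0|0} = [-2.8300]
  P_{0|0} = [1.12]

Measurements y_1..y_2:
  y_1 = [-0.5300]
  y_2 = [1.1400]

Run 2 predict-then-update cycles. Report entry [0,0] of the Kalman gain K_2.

K[0,0] = 0.5030

step 1: x^-=[-2.6036]  P^-=[1.1980]  S=[1.7680]  K=[0.6776]  nu=[2.0736]  x^+=[-1.1985]  P^+=[0.3862]
step 2: x^-=[-1.1027]  P^-=[0.5769]  S=[1.1469]  K=[0.5030]  nu=[2.2427]  x^+=[0.0254]  P^+=[0.2867]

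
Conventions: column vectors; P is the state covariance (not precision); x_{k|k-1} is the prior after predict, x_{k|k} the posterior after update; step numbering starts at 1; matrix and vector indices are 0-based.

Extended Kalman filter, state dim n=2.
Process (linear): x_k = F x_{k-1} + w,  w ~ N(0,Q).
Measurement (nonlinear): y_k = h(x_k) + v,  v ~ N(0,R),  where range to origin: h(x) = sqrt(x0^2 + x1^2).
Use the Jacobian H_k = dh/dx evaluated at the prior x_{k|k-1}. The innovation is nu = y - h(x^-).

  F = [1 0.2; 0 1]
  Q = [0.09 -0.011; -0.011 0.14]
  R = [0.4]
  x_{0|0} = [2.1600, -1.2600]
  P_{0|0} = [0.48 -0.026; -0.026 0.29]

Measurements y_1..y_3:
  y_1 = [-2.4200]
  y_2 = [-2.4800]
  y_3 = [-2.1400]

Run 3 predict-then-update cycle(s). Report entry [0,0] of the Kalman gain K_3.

K[0,0] = 0.3719

step 1: x^-=[1.9080, -1.2600]  P^-=[0.5712 0.0210; 0.0210 0.4300]  H_jac=[0.8345 -0.5511]  S=[0.9090]  K=[0.5116; -0.2414]  nu=[-4.7065]  x^+=[-0.5000, -0.1239]  P^+=[0.3333 0.1333; 0.1333 0.3770]
step 2: x^-=[-0.5247, -0.1239]  P^-=[0.4916 0.1977; 0.1977 0.5170]  H_jac=[-0.9733 -0.2297]  S=[0.9814]  K=[-0.5338; -0.3171]  nu=[-3.0192]  x^+=[1.0870, 0.8334]  P^+=[0.2120 0.0316; 0.0316 0.4184]
step 3: x^-=[1.2537, 0.8334]  P^-=[0.3313 0.1042; 0.1042 0.5584]  H_jac=[0.8328 0.5536]  S=[0.8970]  K=[0.3719; 0.4414]  nu=[-3.6455]  x^+=[-0.1021, -0.7756]  P^+=[0.2072 -0.0430; -0.0430 0.3836]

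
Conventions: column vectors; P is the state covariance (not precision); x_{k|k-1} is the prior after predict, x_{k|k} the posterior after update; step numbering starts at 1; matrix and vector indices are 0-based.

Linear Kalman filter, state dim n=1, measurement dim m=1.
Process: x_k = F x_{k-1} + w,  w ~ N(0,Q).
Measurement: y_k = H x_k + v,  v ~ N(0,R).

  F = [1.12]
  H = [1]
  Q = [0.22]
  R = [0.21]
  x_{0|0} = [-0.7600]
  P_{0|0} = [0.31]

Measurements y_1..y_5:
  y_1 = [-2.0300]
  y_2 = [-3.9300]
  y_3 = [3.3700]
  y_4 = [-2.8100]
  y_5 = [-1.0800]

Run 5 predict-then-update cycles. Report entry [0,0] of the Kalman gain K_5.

K[0,0] = 0.6509

step 1: x^-=[-0.8512]  P^-=[0.6089]  S=[0.8189]  K=[0.7435]  nu=[-1.1788]  x^+=[-1.7277]  P^+=[0.1561]
step 2: x^-=[-1.9350]  P^-=[0.4159]  S=[0.6259]  K=[0.6645]  nu=[-1.9950]  x^+=[-3.2606]  P^+=[0.1395]
step 3: x^-=[-3.6519]  P^-=[0.3950]  S=[0.6050]  K=[0.6529]  nu=[7.0219]  x^+=[0.9328]  P^+=[0.1371]
step 4: x^-=[1.0447]  P^-=[0.3920]  S=[0.6020]  K=[0.6512]  nu=[-3.8547]  x^+=[-1.4653]  P^+=[0.1367]
step 5: x^-=[-1.6411]  P^-=[0.3915]  S=[0.6015]  K=[0.6509]  nu=[0.5611]  x^+=[-1.2759]  P^+=[0.1367]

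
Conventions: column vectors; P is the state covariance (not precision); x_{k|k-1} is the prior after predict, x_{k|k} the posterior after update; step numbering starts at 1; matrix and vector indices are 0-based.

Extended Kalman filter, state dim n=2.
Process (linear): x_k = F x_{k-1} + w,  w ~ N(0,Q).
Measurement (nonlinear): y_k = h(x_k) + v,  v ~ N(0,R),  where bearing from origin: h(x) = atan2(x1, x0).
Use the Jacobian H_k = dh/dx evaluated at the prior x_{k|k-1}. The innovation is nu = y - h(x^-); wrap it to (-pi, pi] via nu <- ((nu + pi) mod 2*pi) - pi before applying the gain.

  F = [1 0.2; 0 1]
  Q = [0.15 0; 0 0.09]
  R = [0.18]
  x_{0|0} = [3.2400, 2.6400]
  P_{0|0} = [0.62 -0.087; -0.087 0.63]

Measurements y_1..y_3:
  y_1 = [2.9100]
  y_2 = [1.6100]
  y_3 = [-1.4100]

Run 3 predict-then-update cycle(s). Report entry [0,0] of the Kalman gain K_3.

K[0,0] = -0.4875

step 1: x^-=[3.7680, 2.6400]  P^-=[0.7604 0.0390; 0.0390 0.7200]  H_jac=[-0.1247 0.1780]  S=[0.2129]  K=[-0.4128; 0.5791]  nu=[2.2988]  x^+=[2.8190, 3.9713]  P^+=[0.7241 0.0899; 0.0899 0.6486]
step 2: x^-=[3.6132, 3.9713]  P^-=[0.9360 0.2196; 0.2196 0.7386]  H_jac=[-0.1378 0.1253]  S=[0.2018]  K=[-0.5026; 0.3089]  nu=[0.7774]  x^+=[3.2225, 4.2114]  P^+=[0.8850 0.2509; 0.2509 0.7193]
step 3: x^-=[4.0648, 4.2114]  P^-=[1.1642 0.3948; 0.3948 0.8093]  H_jac=[-0.1229 0.1186]  S=[0.1975]  K=[-0.4875; 0.2405]  nu=[-2.2131]  x^+=[5.1437, 3.6792]  P^+=[1.1173 0.4180; 0.4180 0.7979]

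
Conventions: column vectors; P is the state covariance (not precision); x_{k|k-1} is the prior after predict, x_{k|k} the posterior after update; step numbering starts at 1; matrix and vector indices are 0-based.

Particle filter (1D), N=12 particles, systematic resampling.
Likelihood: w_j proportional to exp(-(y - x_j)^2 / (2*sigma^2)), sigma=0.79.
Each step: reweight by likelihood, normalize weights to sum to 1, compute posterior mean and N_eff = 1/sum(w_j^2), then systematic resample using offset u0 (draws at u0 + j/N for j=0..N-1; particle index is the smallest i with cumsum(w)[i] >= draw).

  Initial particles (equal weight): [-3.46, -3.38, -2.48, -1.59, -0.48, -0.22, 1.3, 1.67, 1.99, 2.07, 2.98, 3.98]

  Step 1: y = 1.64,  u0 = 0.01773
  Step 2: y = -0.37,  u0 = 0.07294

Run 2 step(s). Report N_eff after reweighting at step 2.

N_eff = 1.8736

step 1: w=[0.0000, 0.0000, 0.0000, 0.0001, 0.0068, 0.0156, 0.2268, 0.2486, 0.2255, 0.2145, 0.0590, 0.0031]  mean=1.7843  Neff=4.6749  idx=[5, 6, 6, 7, 7, 7, 8, 8, 8, 9, 9, 9]
step 2: w=[0.7204, 0.0785, 0.0785, 0.0261, 0.0261, 0.0261, 0.0085, 0.0085, 0.0085, 0.0062, 0.0062, 0.0062]  mean=0.2659  Neff=1.8736  idx=[0, 0, 0, 0, 0, 0, 0, 0, 1, 2, 4, 10]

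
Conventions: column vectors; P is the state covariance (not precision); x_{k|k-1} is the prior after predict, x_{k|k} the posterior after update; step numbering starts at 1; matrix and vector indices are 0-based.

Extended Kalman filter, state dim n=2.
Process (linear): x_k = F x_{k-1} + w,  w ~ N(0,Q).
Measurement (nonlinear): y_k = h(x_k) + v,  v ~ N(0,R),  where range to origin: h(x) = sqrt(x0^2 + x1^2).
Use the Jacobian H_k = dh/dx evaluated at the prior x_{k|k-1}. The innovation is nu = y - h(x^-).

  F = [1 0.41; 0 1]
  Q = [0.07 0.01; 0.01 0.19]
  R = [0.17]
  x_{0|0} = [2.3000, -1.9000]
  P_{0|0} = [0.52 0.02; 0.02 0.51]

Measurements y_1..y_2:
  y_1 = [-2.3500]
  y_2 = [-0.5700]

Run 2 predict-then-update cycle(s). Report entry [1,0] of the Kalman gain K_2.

K[1,0] = 0.7456

step 1: x^-=[1.5210, -1.9000]  P^-=[0.6921 0.2391; 0.2391 0.7000]  H_jac=[0.6249 -0.7807]  S=[0.6336]  K=[0.3881; -0.6266]  nu=[-4.7838]  x^+=[-0.3354, 1.0976]  P^+=[0.5967 0.3932; 0.3932 0.4512]
step 2: x^-=[0.1146, 1.0976]  P^-=[1.0650 0.5882; 0.5882 0.6412]  H_jac=[0.1039 0.9946]  S=[0.9373]  K=[0.7421; 0.7456]  nu=[-1.6736]  x^+=[-1.1274, -0.1502]  P^+=[0.5487 0.0696; 0.0696 0.1202]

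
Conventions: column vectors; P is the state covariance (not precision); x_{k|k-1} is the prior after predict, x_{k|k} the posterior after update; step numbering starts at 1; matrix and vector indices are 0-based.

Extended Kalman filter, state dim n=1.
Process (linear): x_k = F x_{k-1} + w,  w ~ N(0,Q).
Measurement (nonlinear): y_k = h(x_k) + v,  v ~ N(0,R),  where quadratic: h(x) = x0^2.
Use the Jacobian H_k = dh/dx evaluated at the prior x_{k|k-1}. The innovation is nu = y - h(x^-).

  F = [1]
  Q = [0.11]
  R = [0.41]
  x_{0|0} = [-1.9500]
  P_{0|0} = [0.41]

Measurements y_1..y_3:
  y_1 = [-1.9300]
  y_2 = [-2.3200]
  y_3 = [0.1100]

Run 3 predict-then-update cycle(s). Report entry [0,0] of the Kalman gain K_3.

step 1: x^-=[-1.9500]  P^-=[0.5200]  H_jac=[-3.9000]  S=[8.3192]  K=[-0.2438]  nu=[-5.7325]  x^+=[-0.5526]  P^+=[0.0256]
step 2: x^-=[-0.5526]  P^-=[0.1356]  H_jac=[-1.1051]  S=[0.5756]  K=[-0.2604]  nu=[-2.6253]  x^+=[0.1310]  P^+=[0.0966]
step 3: x^-=[0.1310]  P^-=[0.2066]  H_jac=[0.2620]  S=[0.4242]  K=[0.1276]  nu=[0.0928]  x^+=[0.1429]  P^+=[0.1997]

K[0,0] = 0.1276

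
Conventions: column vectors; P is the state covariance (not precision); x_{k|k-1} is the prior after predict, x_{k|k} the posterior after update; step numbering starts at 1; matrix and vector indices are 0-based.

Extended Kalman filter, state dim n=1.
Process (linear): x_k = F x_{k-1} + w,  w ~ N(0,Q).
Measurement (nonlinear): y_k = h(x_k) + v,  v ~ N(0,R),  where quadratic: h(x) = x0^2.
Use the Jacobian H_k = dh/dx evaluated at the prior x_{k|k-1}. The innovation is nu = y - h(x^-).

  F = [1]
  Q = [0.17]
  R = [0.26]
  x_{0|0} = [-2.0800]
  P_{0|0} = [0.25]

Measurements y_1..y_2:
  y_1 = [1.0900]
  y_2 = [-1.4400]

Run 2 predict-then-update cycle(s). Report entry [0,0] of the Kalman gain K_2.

step 1: x^-=[-2.0800]  P^-=[0.4200]  H_jac=[-4.1600]  S=[7.5284]  K=[-0.2321]  nu=[-3.2364]  x^+=[-1.3289]  P^+=[0.0145]
step 2: x^-=[-1.3289]  P^-=[0.1845]  H_jac=[-2.6578]  S=[1.5633]  K=[-0.3137]  nu=[-3.2059]  x^+=[-0.3233]  P^+=[0.0307]

K[0,0] = -0.3137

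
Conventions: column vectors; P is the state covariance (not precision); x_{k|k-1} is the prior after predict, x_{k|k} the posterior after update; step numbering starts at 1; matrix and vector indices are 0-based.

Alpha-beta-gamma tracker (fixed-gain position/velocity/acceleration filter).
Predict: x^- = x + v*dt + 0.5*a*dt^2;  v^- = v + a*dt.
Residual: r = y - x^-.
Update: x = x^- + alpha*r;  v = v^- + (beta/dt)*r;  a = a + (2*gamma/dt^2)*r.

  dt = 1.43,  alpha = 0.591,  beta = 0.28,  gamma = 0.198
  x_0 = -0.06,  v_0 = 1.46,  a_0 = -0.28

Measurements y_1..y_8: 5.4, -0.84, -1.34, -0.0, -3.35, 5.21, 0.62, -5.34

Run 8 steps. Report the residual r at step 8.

resid = -12.7505

step 1: x_pred=1.7415  r=3.6585  x^+=3.9037  v^+=1.7759  a^+=0.4285
step 2: x_pred=6.8814  r=-7.7214  x^+=2.3180  v^+=0.8768  a^+=-1.0668
step 3: x_pred=2.4811  r=-3.8211  x^+=0.2228  v^+=-1.3969  a^+=-1.8068
step 4: x_pred=-3.6221  r=3.6221  x^+=-1.4814  v^+=-3.2714  a^+=-1.1053
step 5: x_pred=-7.2896  r=3.9396  x^+=-4.9613  v^+=-4.0806  a^+=-0.3424
step 6: x_pred=-11.1467  r=16.3567  x^+=-1.4799  v^+=-1.3675  a^+=2.8251
step 7: x_pred=-0.5470  r=1.1670  x^+=0.1427  v^+=2.9008  a^+=3.0511
step 8: x_pred=7.4105  r=-12.7505  x^+=-0.1251  v^+=4.7673  a^+=0.5819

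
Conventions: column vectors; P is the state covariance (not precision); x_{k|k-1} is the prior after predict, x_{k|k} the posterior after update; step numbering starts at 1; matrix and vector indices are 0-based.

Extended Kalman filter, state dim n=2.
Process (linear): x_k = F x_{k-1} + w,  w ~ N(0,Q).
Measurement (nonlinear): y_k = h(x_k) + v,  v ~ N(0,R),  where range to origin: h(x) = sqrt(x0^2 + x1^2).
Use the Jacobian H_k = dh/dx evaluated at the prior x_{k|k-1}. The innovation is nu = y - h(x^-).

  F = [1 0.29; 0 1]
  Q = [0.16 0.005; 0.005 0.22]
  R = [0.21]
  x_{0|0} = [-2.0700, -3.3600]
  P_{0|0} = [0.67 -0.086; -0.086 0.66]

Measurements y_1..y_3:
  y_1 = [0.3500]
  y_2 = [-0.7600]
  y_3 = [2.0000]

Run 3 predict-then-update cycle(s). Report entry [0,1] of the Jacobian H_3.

H_jac[0,1] = 0.9530

step 1: x^-=[-3.0444, -3.3600]  P^-=[0.8356 0.1104; 0.1104 0.8800]  H_jac=[-0.6714 -0.7411]  S=[1.1799]  K=[-0.5449; -0.6155]  nu=[-4.1841]  x^+=[-0.7645, -0.7845]  P^+=[0.4853 -0.2853; -0.2853 0.4330]
step 2: x^-=[-0.9921, -0.7845]  P^-=[0.5162 -0.1548; -0.1548 0.6530]  H_jac=[-0.7844 -0.6203]  S=[0.6282]  K=[-0.4917; -0.4515]  nu=[-2.0248]  x^+=[0.0036, 0.1296]  P^+=[0.3643 -0.2942; -0.2942 0.5249]
step 3: x^-=[0.0412, 0.1296]  P^-=[0.3978 -0.1370; -0.1370 0.7449]  H_jac=[0.3028 0.9530]  S=[0.8440]  K=[-0.0120; 0.7920]  nu=[1.8640]  x^+=[0.0189, 1.6059]  P^+=[0.3977 -0.1290; -0.1290 0.2155]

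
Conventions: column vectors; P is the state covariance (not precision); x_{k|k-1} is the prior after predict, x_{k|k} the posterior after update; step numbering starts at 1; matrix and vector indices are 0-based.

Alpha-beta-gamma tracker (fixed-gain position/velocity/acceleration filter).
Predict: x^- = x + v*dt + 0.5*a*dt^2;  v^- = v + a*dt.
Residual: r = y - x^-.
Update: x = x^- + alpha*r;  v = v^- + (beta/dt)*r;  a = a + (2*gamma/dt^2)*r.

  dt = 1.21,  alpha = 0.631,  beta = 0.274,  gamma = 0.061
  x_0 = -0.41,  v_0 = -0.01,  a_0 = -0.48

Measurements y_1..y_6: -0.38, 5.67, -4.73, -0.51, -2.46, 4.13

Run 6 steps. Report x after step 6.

x_post = 0.8816

step 1: x_pred=-0.7735  r=0.3935  x^+=-0.5252  v^+=-0.5017  a^+=-0.4472
step 2: x_pred=-1.4596  r=7.1296  x^+=3.0392  v^+=0.5717  a^+=0.1469
step 3: x_pred=3.8384  r=-8.5684  x^+=-1.5683  v^+=-1.1909  a^+=-0.5671
step 4: x_pred=-3.4244  r=2.9144  x^+=-1.5854  v^+=-1.2171  a^+=-0.3243
step 5: x_pred=-3.2955  r=0.8355  x^+=-2.7683  v^+=-1.4203  a^+=-0.2546
step 6: x_pred=-4.6732  r=8.8032  x^+=0.8816  v^+=0.2651  a^+=0.4789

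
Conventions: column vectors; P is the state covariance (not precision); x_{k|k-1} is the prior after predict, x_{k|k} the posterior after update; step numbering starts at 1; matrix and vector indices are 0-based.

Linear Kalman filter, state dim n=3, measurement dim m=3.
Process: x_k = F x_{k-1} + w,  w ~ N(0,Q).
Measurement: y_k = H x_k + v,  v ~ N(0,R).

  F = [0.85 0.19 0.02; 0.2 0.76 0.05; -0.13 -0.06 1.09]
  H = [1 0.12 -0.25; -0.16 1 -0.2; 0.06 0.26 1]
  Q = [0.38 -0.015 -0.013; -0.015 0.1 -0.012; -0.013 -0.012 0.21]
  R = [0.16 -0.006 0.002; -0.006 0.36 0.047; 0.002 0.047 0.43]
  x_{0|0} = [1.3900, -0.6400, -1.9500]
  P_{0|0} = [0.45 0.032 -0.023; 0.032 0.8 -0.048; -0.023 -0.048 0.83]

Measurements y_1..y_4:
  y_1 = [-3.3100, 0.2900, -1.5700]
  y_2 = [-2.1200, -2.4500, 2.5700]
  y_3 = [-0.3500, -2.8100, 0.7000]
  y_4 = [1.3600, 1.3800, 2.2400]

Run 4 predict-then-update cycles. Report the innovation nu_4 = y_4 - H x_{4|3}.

step 1: x^-=[1.0209, -0.3059, -2.2678]  P^-=[0.7435 0.1975 -0.0873; 0.1975 0.5878 -0.0630; -0.0873 -0.0630 1.2199]  S=[1.0831 0.2315 -0.2767; 0.2315 0.9720 -0.0923; -0.2767 -0.0923 1.6553]  K=[0.7779 -0.0740 0.1311; 0.1744 0.5552 0.1216; -0.1507 -0.2002 0.6876]  nu=[-4.8611, 0.3057, 0.7161]  x^+=[-2.6892, -0.8969, -1.1040]  P^+=[0.1357 0.0055 0.0449; 0.0055 0.2102 0.0237; 0.0449 0.0237 0.2771]
step 2: x^-=[-2.4783, -1.2747, -0.8000]  P^-=[0.4893 0.0452 0.0216; 0.0452 0.2319 0.0185; 0.0216 0.0185 0.5265]  S=[0.6844 0.0056 -0.0587; 0.0056 0.6050 0.0119; -0.0587 0.0119 0.9875]  K=[0.7247 -0.0708 0.1074; 0.1041 0.3626 0.0843; -0.1104 -0.1587 0.5347]  nu=[0.3113, -1.7318, 3.8501]  x^+=[-1.7167, -1.5457, 1.4991]  P^+=[0.1253 0.0025 0.0361; 0.0025 0.1378 0.0175; 0.0361 0.0175 0.2155]
step 3: x^-=[-1.7229, -1.4431, 1.9500]  P^-=[0.4778 0.0302 0.0131; 0.0302 0.1879 0.0120; 0.0131 0.0120 0.4562]  S=[0.6690 -0.0128 -0.0559; -0.0128 0.5648 0.0098; -0.0559 0.0098 0.9094]  K=[0.7217 -0.0718 0.0997; 0.0865 0.3207 0.0708; -0.1099 -0.1551 0.5008]  nu=[2.0336, -1.2526, -0.7714]  x^+=[-0.2423, -1.7236, 1.5344]  P^+=[0.1243 0.0010 0.0332; 0.0010 0.1213 0.0141; 0.0332 0.0141 0.2022]
step 4: x^-=[-0.5028, -1.2817, 1.8074]  P^-=[0.4758 0.0264 0.0098; 0.0264 0.1776 0.0088; 0.0098 0.0088 0.4415]  S=[0.6669 -0.0168 -0.0571; -0.0168 0.5560 0.0075; -0.0571 0.0075 0.8918]  K=[0.7211 -0.0724 0.0975; 0.0818 0.3101 0.0661; -0.1110 -0.1557 0.4925]  nu=[2.4684, 2.9427, 0.7960]  x^+=[1.1417, -0.1146, 1.4672]  P^+=[0.1240 0.0005 0.0324; 0.0005 0.1169 0.0127; 0.0324 0.0127 0.1990]

innov = [2.4684, 2.9427, 0.7960]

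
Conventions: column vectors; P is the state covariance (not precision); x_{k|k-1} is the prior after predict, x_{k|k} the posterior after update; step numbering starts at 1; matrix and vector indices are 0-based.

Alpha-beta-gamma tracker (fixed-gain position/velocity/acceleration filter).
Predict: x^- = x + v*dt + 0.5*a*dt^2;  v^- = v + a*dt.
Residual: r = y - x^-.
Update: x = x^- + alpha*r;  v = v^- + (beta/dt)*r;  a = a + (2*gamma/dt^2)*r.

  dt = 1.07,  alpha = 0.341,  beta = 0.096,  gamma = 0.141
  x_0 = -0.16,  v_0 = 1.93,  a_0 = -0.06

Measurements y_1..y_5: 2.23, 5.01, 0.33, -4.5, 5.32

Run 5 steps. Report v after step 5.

v_post = -4.0895

step 1: x_pred=1.8708  r=0.3592  x^+=1.9933  v^+=1.8980  a^+=0.0285
step 2: x_pred=4.0405  r=0.9695  x^+=4.3711  v^+=2.0155  a^+=0.2673
step 3: x_pred=6.6807  r=-6.3507  x^+=4.5151  v^+=1.7317  a^+=-1.2969
step 4: x_pred=5.6256  r=-10.1256  x^+=2.1728  v^+=-0.5645  a^+=-3.7910
step 5: x_pred=-0.6013  r=5.9213  x^+=1.4178  v^+=-4.0895  a^+=-2.3325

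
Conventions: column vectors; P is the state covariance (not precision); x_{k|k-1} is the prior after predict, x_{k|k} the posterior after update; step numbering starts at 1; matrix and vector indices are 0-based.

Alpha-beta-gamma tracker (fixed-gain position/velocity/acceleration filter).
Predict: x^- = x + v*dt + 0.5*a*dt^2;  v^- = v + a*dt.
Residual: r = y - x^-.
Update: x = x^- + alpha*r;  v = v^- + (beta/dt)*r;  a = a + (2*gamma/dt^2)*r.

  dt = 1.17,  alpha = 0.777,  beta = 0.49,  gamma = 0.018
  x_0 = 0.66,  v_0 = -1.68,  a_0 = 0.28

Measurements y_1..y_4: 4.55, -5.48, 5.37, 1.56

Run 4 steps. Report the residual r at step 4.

resid = -4.2271

step 1: x_pred=-1.1140  r=5.6640  x^+=3.2869  v^+=1.0197  a^+=0.4290
step 2: x_pred=4.7736  r=-10.2536  x^+=-3.1935  v^+=-2.7727  a^+=0.1593
step 3: x_pred=-6.3284  r=11.6984  x^+=2.7612  v^+=2.3131  a^+=0.4670
step 4: x_pred=5.7871  r=-4.2271  x^+=2.5027  v^+=1.0891  a^+=0.3558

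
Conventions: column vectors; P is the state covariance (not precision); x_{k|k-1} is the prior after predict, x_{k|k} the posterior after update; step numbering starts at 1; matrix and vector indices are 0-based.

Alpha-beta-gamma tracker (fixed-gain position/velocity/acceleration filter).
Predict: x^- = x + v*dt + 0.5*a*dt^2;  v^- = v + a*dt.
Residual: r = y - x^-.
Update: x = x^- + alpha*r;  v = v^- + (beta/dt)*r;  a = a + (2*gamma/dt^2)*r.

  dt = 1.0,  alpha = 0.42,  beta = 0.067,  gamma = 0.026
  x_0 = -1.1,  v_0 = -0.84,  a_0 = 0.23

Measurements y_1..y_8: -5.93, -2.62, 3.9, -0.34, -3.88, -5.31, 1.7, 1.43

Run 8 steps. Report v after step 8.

step 1: x_pred=-1.8250  r=-4.1050  x^+=-3.5491  v^+=-0.8850  a^+=0.0165
step 2: x_pred=-4.4259  r=1.8059  x^+=-3.6674  v^+=-0.7475  a^+=0.1104
step 3: x_pred=-4.3597  r=8.2597  x^+=-0.8906  v^+=-0.0837  a^+=0.5399
step 4: x_pred=-0.7043  r=0.3643  x^+=-0.5513  v^+=0.4807  a^+=0.5589
step 5: x_pred=0.2089  r=-4.0889  x^+=-1.5085  v^+=0.7656  a^+=0.3463
step 6: x_pred=-0.5697  r=-4.7403  x^+=-2.5606  v^+=0.7943  a^+=0.0998
step 7: x_pred=-1.7164  r=3.4164  x^+=-0.2815  v^+=1.1230  a^+=0.2774
step 8: x_pred=0.9802  r=0.4498  x^+=1.1691  v^+=1.4306  a^+=0.3008

v_post = 1.4306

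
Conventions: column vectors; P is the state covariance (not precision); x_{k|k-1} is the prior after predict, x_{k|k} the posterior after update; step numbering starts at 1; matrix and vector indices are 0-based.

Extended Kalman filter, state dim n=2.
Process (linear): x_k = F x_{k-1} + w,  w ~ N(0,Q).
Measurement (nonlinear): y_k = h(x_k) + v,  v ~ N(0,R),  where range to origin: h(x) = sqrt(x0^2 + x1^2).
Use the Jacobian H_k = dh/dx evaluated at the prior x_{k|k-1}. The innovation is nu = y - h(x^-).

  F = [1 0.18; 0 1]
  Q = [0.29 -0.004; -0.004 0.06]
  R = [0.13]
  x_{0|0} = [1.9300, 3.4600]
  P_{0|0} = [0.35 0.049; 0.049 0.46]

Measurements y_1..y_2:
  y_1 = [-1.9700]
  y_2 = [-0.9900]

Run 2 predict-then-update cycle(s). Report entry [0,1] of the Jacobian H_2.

step 1: x^-=[2.5528, 3.4600]  P^-=[0.6725 0.1278; 0.1278 0.5200]  H_jac=[0.5937 0.8047]  S=[0.8259]  K=[0.6080; 0.5985]  nu=[-6.2698]  x^+=[-1.2592, -0.2927]  P^+=[0.3673 -0.1727; -0.1727 0.2241]
step 2: x^-=[-1.3119, -0.2927]  P^-=[0.6023 -0.1364; -0.1364 0.2841]  H_jac=[-0.9760 -0.2177]  S=[0.6593]  K=[-0.8467; 0.1081]  nu=[-2.3341]  x^+=[0.6643, -0.5449]  P^+=[0.1297 -0.0761; -0.0761 0.2764]

H_jac[0,1] = -0.2177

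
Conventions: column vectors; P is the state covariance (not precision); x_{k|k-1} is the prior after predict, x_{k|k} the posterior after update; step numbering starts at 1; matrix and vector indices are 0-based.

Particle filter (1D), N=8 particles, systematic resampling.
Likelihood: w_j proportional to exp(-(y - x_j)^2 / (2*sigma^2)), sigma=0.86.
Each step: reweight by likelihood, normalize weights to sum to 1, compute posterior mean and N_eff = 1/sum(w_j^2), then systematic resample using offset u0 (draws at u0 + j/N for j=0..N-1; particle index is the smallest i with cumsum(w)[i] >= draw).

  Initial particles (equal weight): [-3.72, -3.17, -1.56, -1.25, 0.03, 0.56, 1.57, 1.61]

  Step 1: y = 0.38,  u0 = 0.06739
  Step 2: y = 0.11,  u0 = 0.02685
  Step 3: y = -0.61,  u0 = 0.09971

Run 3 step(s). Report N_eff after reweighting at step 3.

step 1: w=[0.0000, 0.0001, 0.0272, 0.0575, 0.3188, 0.3389, 0.1330, 0.1246]  mean=0.4941  Neff=3.9411  idx=[3, 4, 4, 5, 5, 5, 6, 7]
step 2: w=[0.0535, 0.1861, 0.1861, 0.1630, 0.1630, 0.1630, 0.0442, 0.0408]  mean=0.3534  Neff=6.4298  idx=[0, 1, 2, 2, 3, 4, 5, 5]
step 3: w=[0.1642, 0.1642, 0.1642, 0.1642, 0.0858, 0.0858, 0.0858, 0.0858]  mean=0.0018  Neff=7.2847  idx=[0, 1, 2, 2, 3, 4, 6, 7]

N_eff = 7.2847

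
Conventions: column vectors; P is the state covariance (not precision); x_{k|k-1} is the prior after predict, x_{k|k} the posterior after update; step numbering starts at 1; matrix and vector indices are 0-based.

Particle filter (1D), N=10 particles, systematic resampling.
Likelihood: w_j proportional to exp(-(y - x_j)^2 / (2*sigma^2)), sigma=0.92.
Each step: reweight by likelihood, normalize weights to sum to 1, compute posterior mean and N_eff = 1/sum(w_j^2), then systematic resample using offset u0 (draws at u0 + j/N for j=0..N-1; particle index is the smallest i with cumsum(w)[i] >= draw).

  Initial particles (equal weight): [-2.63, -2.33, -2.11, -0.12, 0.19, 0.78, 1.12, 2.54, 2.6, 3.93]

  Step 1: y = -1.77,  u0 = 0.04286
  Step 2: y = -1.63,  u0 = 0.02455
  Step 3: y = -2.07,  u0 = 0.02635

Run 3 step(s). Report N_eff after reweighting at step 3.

N_eff = 9.9556

step 1: w=[0.2355, 0.3029, 0.3405, 0.0730, 0.0377, 0.0078, 0.0026, 0.0000, 0.0000, 0.0000]  mean=-2.0360  Neff=3.7045  idx=[0, 0, 1, 1, 1, 2, 2, 2, 2, 3]
step 2: w=[0.0780, 0.0780, 0.1054, 0.1054, 0.1054, 0.1228, 0.1228, 0.1228, 0.1228, 0.0366]  mean=-2.1878  Neff=9.3315  idx=[0, 1, 2, 3, 4, 5, 6, 7, 7, 8]
step 3: w=[0.0871, 0.0871, 0.1007, 0.1007, 0.1007, 0.1047, 0.1047, 0.1047, 0.1047, 0.1047]  mean=-2.2671  Neff=9.9556  idx=[0, 1, 2, 3, 4, 5, 6, 7, 8, 9]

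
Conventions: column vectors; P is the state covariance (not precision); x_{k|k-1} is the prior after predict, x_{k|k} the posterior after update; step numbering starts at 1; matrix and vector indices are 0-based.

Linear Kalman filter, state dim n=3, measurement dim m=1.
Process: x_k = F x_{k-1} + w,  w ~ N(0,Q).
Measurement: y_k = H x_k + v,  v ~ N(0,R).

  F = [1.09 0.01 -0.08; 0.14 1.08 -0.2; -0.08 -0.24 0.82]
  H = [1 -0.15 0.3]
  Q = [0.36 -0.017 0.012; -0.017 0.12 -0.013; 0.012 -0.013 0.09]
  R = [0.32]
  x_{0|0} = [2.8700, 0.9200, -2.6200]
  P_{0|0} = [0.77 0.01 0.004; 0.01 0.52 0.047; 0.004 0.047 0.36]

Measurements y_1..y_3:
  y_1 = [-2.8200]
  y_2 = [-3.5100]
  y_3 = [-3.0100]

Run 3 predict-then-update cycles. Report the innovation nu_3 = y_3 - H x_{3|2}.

step 1: x^-=[3.3471, 1.9194, -2.5988]  P^-=[1.2766 0.1186 -0.0777; 0.1186 0.7385 -0.1722; -0.0777 -0.1722 0.3483]  S=[1.5779]  K=[0.7830; -0.0278; 0.0333]  nu=[-5.0995]  x^+=[-0.6460, 2.0611, -2.7687]  P^+=[0.3092 0.1529 -0.1189; 0.1529 0.7373 -0.1708; -0.1189 -0.1708 0.3466]
step 2: x^-=[-0.4620, 2.6893, -2.7134]  P^-=[0.7540 0.2663 -0.1913; 0.2663 1.1266 -0.4578; -0.1913 -0.4578 0.4562]  S=[0.9869]  K=[0.6654; -0.0406; 0.0144]  nu=[-1.8306]  x^+=[-1.6800, 2.7636, -2.7397]  P^+=[0.3171 0.2929 -0.2008; 0.2929 1.1250 -0.4572; -0.2008 -0.4572 0.4560]
step 3: x^-=[-1.5844, 3.2974, -2.7754]  P^-=[0.7819 0.4825 -0.3184; 0.4825 1.7539 -0.8712; -0.3184 -0.8712 0.6809]  S=[0.9453]  K=[0.6496; -0.0444; 0.0175]  nu=[-0.0984]  x^+=[-1.6483, 3.3018, -2.7771]  P^+=[0.3831 0.5097 -0.3291; 0.5097 1.7521 -0.8704; -0.3291 -0.8704 0.6807]

innov = [-0.0984]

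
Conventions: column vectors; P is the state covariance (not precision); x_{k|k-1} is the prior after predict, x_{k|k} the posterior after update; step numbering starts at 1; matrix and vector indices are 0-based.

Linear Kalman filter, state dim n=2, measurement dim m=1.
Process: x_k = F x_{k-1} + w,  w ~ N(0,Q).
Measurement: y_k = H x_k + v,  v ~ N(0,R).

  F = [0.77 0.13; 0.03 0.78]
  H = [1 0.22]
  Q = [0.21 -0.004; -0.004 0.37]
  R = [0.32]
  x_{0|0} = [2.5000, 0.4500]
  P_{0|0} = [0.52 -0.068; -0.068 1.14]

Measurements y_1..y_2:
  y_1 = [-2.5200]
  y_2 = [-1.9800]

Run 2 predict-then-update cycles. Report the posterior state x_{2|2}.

step 1: x^-=[1.9835, 0.4260]  P^-=[0.5240 0.0825; 0.0825 1.0609]  S=[0.9316]  K=[0.5819; 0.3391]  nu=[-4.5972]  x^+=[-0.6917, -1.1328]  P^+=[0.2085 -0.1013; -0.1013 0.9537]
step 2: x^-=[-0.6799, -0.9044]  P^-=[0.3295 0.0363; 0.0363 0.9457]  S=[0.7112]  K=[0.4745; 0.3436]  nu=[-1.1012]  x^+=[-1.2023, -1.2827]  P^+=[0.1694 -0.0796; -0.0796 0.8618]

x_post = [-1.2023, -1.2827]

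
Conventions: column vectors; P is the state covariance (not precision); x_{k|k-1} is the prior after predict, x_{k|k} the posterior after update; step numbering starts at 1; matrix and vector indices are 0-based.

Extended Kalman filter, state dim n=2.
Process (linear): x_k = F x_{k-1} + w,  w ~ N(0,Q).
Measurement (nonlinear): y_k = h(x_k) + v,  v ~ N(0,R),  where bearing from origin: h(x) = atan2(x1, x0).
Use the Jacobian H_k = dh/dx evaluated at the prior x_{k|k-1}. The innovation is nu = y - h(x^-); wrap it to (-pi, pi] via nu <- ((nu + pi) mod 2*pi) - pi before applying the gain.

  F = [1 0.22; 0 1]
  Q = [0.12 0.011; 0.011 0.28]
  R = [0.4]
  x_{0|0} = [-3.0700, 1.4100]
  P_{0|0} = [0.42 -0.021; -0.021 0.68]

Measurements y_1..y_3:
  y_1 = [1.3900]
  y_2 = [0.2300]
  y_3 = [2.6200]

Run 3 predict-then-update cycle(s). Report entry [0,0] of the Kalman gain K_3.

K[0,0] = -0.5262

step 1: x^-=[-2.7598, 1.4100]  P^-=[0.5637 0.1396; 0.1396 0.9600]  H_jac=[-0.1468 -0.2873]  S=[0.5032]  K=[-0.2442; -0.5889]  nu=[-1.2793]  x^+=[-2.4474, 2.1634]  P^+=[0.5337 0.0672; 0.0672 0.7855]
step 2: x^-=[-1.9715, 2.1634]  P^-=[0.7213 0.2510; 0.2510 1.0655]  H_jac=[-0.2525 -0.2301]  S=[0.5316]  K=[-0.4513; -0.5805]  nu=[-2.0798]  x^+=[-1.0329, 3.3707]  P^+=[0.6130 0.1118; 0.1118 0.8863]
step 3: x^-=[-0.2913, 3.3707]  P^-=[0.8251 0.3178; 0.3178 1.1663]  H_jac=[-0.2945 -0.0254]  S=[0.4771]  K=[-0.5262; -0.2584]  nu=[0.9630]  x^+=[-0.7981, 3.1219]  P^+=[0.6930 0.2529; 0.2529 1.1345]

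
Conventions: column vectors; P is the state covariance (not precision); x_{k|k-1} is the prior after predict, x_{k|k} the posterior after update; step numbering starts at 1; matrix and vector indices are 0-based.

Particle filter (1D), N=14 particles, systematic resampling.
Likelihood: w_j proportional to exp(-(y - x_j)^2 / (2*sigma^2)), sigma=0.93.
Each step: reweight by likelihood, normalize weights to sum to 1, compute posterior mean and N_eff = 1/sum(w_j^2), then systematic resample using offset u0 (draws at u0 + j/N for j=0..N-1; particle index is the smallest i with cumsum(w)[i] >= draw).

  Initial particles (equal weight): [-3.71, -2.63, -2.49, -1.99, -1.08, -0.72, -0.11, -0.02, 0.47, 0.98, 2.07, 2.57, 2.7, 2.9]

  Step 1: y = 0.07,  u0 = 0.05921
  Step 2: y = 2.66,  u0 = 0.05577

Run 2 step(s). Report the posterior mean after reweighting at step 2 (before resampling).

step 1: w=[0.0001, 0.0030, 0.0046, 0.0174, 0.0941, 0.1409, 0.1983, 0.2011, 0.1842, 0.1252, 0.0200, 0.0054, 0.0037, 0.0020]  mean=-0.0025  Neff=6.2937  idx=[4, 5, 5, 6, 6, 6, 7, 7, 7, 8, 8, 9, 9, 10]
step 2: w=[0.0002, 0.0010, 0.0010, 0.0083, 0.0083, 0.0083, 0.0111, 0.0111, 0.0111, 0.0440, 0.0440, 0.1378, 0.1378, 0.5760]  mean=1.4987  Neff=2.6725  idx=[8, 10, 11, 11, 12, 12, 13, 13, 13, 13, 13, 13, 13, 13]

post_mean = 1.4987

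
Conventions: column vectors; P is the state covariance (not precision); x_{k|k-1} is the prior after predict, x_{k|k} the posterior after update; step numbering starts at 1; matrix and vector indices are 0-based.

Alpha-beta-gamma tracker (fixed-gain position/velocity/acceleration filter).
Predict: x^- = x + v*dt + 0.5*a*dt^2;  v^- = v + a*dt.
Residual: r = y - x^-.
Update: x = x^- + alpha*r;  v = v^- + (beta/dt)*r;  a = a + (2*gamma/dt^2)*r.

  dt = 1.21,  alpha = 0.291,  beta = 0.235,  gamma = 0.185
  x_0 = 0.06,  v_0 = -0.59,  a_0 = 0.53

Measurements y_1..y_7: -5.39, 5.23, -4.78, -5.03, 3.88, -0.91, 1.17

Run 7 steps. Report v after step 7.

v_post = 1.3337

step 1: x_pred=-0.2659  r=-5.1241  x^+=-1.7570  v^+=-0.9439  a^+=-0.7649
step 2: x_pred=-3.4591  r=8.6891  x^+=-0.9306  v^+=-0.1819  a^+=1.4309
step 3: x_pred=-0.1031  r=-4.6769  x^+=-1.4641  v^+=0.6412  a^+=0.2490
step 4: x_pred=-0.5059  r=-4.5241  x^+=-1.8224  v^+=0.0639  a^+=-0.8943
step 5: x_pred=-2.3998  r=6.2798  x^+=-0.5724  v^+=0.2014  a^+=0.6927
step 6: x_pred=0.1785  r=-1.0885  x^+=-0.1383  v^+=0.8282  a^+=0.4177
step 7: x_pred=1.1696  r=0.0004  x^+=1.1697  v^+=1.3337  a^+=0.4177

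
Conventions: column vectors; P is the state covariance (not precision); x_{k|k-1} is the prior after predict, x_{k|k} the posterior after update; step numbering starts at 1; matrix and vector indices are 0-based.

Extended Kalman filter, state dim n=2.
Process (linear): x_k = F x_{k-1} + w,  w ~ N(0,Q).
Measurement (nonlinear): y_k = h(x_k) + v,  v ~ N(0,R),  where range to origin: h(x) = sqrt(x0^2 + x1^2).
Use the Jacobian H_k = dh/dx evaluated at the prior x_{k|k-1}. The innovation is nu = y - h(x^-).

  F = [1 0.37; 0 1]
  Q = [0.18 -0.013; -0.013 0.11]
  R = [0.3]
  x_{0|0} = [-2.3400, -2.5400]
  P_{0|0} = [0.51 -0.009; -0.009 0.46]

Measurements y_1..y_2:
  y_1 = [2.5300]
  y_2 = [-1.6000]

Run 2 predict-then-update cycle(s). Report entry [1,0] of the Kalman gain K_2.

step 1: x^-=[-3.2798, -2.5400]  P^-=[0.7463 0.1482; 0.1482 0.5700]  H_jac=[-0.7906 -0.6123]  S=[1.1237]  K=[-0.6059; -0.4149]  nu=[-1.6183]  x^+=[-2.2993, -1.8686]  P^+=[0.3338 -0.1342; -0.1342 0.3766]
step 2: x^-=[-2.9907, -1.8686]  P^-=[0.4661 -0.0079; -0.0079 0.4866]  H_jac=[-0.8481 -0.5299]  S=[0.7647]  K=[-0.5114; -0.3284]  nu=[-5.1265]  x^+=[-0.3691, -0.1850]  P^+=[0.2661 -0.1363; -0.1363 0.4041]

K[1,0] = -0.3284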